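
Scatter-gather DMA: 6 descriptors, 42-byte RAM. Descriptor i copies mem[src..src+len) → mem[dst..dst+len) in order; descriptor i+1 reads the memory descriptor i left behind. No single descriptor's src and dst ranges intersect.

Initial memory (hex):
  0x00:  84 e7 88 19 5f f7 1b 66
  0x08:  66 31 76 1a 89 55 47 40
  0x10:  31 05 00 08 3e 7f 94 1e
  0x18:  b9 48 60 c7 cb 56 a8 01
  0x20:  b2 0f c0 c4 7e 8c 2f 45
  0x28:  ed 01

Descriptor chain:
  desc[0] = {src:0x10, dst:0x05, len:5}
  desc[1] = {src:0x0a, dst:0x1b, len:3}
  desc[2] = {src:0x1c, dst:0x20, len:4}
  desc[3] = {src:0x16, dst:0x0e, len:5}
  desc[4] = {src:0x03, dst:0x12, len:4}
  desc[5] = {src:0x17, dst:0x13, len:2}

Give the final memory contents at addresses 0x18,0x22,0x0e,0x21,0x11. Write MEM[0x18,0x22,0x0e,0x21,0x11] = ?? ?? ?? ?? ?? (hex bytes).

#0 dst[0x05+5] := {0x31,0x05,0x00,0x08,0x3e}
#1 dst[0x1b+3] := {0x76,0x1a,0x89}
#2 dst[0x20+4] := {0x1a,0x89,0xa8,0x01}
#3 dst[0x0e+5] := {0x94,0x1e,0xb9,0x48,0x60}
#4 dst[0x12+4] := {0x19,0x5f,0x31,0x05}
#5 dst[0x13+2] := {0x1e,0xb9}
query mem[0x18]=0xb9, mem[0x22]=0xa8, mem[0x0e]=0x94, mem[0x21]=0x89, mem[0x11]=0x48

MEM[0x18,0x22,0x0e,0x21,0x11] = b9 a8 94 89 48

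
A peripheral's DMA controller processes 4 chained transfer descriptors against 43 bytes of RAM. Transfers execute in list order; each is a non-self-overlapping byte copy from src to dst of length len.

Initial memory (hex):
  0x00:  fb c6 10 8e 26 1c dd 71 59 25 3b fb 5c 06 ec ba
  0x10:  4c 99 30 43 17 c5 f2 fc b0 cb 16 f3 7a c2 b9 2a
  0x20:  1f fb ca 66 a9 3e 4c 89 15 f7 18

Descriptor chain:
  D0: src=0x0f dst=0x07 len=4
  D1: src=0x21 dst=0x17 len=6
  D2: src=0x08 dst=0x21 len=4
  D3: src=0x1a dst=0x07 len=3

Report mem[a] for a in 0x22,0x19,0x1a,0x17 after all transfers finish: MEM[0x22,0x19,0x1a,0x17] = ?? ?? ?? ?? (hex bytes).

MEM[0x22,0x19,0x1a,0x17] = 99 66 a9 fb

  after D0: wrote 4B at 0x07 = ba4c9930
  after D1: wrote 6B at 0x17 = fbca66a93e4c
  after D2: wrote 4B at 0x21 = 4c9930fb
  after D3: wrote 3B at 0x07 = a93e4c
query mem[0x22]=0x99, mem[0x19]=0x66, mem[0x1a]=0xa9, mem[0x17]=0xfb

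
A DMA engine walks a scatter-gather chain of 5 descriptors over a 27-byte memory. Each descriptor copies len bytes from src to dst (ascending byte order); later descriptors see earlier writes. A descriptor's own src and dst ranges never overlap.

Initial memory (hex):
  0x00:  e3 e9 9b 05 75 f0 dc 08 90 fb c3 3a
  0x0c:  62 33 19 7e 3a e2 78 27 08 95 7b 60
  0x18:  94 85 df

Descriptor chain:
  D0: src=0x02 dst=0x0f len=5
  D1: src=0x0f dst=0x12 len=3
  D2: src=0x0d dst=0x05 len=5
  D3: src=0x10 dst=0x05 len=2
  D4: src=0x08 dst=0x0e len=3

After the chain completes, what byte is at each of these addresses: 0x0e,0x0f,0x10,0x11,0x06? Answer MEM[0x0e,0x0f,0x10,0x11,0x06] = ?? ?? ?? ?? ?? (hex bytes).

D0: mem[0x0f..0x13] <- [9b 05 75 f0 dc]
D1: mem[0x12..0x14] <- [9b 05 75]
D2: mem[0x05..0x09] <- [33 19 9b 05 75]
D3: mem[0x05..0x06] <- [05 75]
D4: mem[0x0e..0x10] <- [05 75 c3]
query mem[0x0e]=0x05, mem[0x0f]=0x75, mem[0x10]=0xc3, mem[0x11]=0x75, mem[0x06]=0x75

MEM[0x0e,0x0f,0x10,0x11,0x06] = 05 75 c3 75 75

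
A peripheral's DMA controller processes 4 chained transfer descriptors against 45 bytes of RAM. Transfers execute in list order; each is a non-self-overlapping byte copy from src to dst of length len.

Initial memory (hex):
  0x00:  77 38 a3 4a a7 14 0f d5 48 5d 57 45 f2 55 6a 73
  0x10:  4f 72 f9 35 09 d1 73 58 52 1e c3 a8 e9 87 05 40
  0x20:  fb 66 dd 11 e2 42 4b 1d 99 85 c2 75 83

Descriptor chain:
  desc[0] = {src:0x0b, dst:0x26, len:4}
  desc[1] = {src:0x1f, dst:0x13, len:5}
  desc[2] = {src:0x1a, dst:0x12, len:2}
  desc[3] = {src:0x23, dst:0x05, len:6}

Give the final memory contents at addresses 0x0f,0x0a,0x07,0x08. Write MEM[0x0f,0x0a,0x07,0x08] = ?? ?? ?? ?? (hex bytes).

  after D0: wrote 4B at 0x26 = 45f2556a
  after D1: wrote 5B at 0x13 = 40fb66dd11
  after D2: wrote 2B at 0x12 = c3a8
  after D3: wrote 6B at 0x05 = 11e24245f255
query mem[0x0f]=0x73, mem[0x0a]=0x55, mem[0x07]=0x42, mem[0x08]=0x45

MEM[0x0f,0x0a,0x07,0x08] = 73 55 42 45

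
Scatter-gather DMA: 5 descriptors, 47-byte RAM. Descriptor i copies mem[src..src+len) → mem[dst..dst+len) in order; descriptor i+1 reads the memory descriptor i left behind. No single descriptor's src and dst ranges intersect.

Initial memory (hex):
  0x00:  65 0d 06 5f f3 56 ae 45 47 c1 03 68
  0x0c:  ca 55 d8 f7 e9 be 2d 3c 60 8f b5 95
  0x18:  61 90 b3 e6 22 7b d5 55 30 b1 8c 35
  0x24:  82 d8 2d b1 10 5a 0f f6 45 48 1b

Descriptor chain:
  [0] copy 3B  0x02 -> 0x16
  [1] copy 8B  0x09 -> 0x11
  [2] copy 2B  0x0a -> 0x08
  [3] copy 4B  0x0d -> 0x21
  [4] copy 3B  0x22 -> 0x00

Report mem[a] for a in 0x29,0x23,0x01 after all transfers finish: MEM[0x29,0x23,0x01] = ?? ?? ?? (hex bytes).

D0: mem[0x16..0x18] <- [06 5f f3]
D1: mem[0x11..0x18] <- [c1 03 68 ca 55 d8 f7 e9]
D2: mem[0x08..0x09] <- [03 68]
D3: mem[0x21..0x24] <- [55 d8 f7 e9]
D4: mem[0x00..0x02] <- [d8 f7 e9]
query mem[0x29]=0x5a, mem[0x23]=0xf7, mem[0x01]=0xf7

MEM[0x29,0x23,0x01] = 5a f7 f7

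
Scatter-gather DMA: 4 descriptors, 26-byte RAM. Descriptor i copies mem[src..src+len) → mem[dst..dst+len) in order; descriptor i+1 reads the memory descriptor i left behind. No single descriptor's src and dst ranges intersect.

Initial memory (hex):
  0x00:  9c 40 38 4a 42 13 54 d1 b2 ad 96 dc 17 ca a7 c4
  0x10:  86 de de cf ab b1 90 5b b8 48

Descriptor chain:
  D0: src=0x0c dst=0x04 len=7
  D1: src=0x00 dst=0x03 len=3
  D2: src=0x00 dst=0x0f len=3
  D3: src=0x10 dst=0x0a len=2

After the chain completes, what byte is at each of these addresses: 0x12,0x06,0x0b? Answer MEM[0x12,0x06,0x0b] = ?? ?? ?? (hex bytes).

MEM[0x12,0x06,0x0b] = de a7 38

[0] 0x0c->0x04 len=7 : 17 ca a7 c4 86 de de
[1] 0x00->0x03 len=3 : 9c 40 38
[2] 0x00->0x0f len=3 : 9c 40 38
[3] 0x10->0x0a len=2 : 40 38
query mem[0x12]=0xde, mem[0x06]=0xa7, mem[0x0b]=0x38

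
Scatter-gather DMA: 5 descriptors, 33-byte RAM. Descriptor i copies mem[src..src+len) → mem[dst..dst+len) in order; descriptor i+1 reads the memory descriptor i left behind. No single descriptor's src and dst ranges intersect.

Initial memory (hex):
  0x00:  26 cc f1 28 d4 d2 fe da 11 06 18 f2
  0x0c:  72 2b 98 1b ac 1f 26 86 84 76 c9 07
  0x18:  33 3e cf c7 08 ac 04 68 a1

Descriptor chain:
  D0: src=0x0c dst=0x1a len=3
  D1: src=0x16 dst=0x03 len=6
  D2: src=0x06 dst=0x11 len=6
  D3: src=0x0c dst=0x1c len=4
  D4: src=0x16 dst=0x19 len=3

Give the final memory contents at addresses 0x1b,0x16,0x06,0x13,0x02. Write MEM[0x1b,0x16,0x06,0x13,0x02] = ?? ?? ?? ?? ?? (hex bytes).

MEM[0x1b,0x16,0x06,0x13,0x02] = 33 f2 3e 2b f1

D0: mem[0x1a..0x1c] <- [72 2b 98]
D1: mem[0x03..0x08] <- [c9 07 33 3e 72 2b]
D2: mem[0x11..0x16] <- [3e 72 2b 06 18 f2]
D3: mem[0x1c..0x1f] <- [72 2b 98 1b]
D4: mem[0x19..0x1b] <- [f2 07 33]
query mem[0x1b]=0x33, mem[0x16]=0xf2, mem[0x06]=0x3e, mem[0x13]=0x2b, mem[0x02]=0xf1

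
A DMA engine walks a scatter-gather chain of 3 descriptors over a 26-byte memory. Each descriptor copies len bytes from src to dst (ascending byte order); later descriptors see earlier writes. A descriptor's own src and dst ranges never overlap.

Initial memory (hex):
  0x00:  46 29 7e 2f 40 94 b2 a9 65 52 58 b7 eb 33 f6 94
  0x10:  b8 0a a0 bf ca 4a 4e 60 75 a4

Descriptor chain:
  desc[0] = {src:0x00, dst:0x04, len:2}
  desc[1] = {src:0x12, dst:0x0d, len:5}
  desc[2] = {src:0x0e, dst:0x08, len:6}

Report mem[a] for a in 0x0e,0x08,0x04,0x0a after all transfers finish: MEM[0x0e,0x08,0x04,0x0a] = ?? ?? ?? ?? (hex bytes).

#0 dst[0x04+2] := {0x46,0x29}
#1 dst[0x0d+5] := {0xa0,0xbf,0xca,0x4a,0x4e}
#2 dst[0x08+6] := {0xbf,0xca,0x4a,0x4e,0xa0,0xbf}
query mem[0x0e]=0xbf, mem[0x08]=0xbf, mem[0x04]=0x46, mem[0x0a]=0x4a

MEM[0x0e,0x08,0x04,0x0a] = bf bf 46 4a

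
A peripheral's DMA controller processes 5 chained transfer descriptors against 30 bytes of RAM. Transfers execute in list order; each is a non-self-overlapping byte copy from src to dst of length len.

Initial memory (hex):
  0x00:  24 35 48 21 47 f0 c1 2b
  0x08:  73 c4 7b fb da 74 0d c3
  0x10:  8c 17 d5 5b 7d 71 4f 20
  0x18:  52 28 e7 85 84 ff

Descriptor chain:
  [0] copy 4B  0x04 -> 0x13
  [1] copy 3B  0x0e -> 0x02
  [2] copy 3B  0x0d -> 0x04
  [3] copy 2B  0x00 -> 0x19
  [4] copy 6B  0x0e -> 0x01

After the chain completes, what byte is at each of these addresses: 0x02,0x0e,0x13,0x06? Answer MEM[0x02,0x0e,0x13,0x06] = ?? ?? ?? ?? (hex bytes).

[0] 0x04->0x13 len=4 : 47 f0 c1 2b
[1] 0x0e->0x02 len=3 : 0d c3 8c
[2] 0x0d->0x04 len=3 : 74 0d c3
[3] 0x00->0x19 len=2 : 24 35
[4] 0x0e->0x01 len=6 : 0d c3 8c 17 d5 47
query mem[0x02]=0xc3, mem[0x0e]=0x0d, mem[0x13]=0x47, mem[0x06]=0x47

MEM[0x02,0x0e,0x13,0x06] = c3 0d 47 47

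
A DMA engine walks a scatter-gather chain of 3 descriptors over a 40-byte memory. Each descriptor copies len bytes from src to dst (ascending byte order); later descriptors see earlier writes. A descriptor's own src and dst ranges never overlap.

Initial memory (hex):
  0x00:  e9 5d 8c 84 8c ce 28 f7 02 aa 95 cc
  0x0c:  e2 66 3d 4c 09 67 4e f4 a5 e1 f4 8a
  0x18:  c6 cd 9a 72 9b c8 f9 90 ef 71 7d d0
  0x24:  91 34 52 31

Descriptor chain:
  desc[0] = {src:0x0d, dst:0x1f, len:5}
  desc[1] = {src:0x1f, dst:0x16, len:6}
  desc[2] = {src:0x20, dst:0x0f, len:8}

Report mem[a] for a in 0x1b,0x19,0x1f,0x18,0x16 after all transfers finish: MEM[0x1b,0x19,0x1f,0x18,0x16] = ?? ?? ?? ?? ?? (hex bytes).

MEM[0x1b,0x19,0x1f,0x18,0x16] = 91 09 66 4c 31

  after D0: wrote 5B at 0x1f = 663d4c0967
  after D1: wrote 6B at 0x16 = 663d4c096791
  after D2: wrote 8B at 0x0f = 3d4c096791345231
query mem[0x1b]=0x91, mem[0x19]=0x09, mem[0x1f]=0x66, mem[0x18]=0x4c, mem[0x16]=0x31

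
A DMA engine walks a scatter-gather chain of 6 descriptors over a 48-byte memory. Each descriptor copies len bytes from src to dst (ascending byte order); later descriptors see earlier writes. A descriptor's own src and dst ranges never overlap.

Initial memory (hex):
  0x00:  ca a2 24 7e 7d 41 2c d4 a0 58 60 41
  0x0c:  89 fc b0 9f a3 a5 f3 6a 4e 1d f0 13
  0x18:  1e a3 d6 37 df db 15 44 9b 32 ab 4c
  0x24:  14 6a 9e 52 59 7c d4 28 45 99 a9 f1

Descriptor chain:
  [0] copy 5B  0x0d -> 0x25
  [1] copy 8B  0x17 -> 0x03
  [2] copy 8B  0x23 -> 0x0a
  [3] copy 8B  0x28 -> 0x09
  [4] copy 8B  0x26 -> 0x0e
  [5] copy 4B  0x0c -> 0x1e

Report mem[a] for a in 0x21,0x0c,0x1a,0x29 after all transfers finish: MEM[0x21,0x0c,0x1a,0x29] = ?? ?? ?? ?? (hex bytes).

#0 dst[0x25+5] := {0xfc,0xb0,0x9f,0xa3,0xa5}
#1 dst[0x03+8] := {0x13,0x1e,0xa3,0xd6,0x37,0xdf,0xdb,0x15}
#2 dst[0x0a+8] := {0x4c,0x14,0xfc,0xb0,0x9f,0xa3,0xa5,0xd4}
#3 dst[0x09+8] := {0xa3,0xa5,0xd4,0x28,0x45,0x99,0xa9,0xf1}
#4 dst[0x0e+8] := {0xb0,0x9f,0xa3,0xa5,0xd4,0x28,0x45,0x99}
#5 dst[0x1e+4] := {0x28,0x45,0xb0,0x9f}
query mem[0x21]=0x9f, mem[0x0c]=0x28, mem[0x1a]=0xd6, mem[0x29]=0xa5

MEM[0x21,0x0c,0x1a,0x29] = 9f 28 d6 a5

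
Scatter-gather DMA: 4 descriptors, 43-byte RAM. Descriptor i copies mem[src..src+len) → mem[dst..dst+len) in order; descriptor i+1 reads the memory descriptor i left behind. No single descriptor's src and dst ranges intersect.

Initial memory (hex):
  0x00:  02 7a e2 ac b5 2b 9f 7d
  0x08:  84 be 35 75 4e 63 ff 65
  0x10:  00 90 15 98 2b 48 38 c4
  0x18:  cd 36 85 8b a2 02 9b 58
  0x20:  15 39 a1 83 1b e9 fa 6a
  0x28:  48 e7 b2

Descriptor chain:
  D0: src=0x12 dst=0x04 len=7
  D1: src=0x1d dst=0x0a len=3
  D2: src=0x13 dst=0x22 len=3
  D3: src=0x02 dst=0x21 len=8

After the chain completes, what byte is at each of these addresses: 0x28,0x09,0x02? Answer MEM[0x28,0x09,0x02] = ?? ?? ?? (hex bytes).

D0: mem[0x04..0x0a] <- [15 98 2b 48 38 c4 cd]
D1: mem[0x0a..0x0c] <- [02 9b 58]
D2: mem[0x22..0x24] <- [98 2b 48]
D3: mem[0x21..0x28] <- [e2 ac 15 98 2b 48 38 c4]
query mem[0x28]=0xc4, mem[0x09]=0xc4, mem[0x02]=0xe2

MEM[0x28,0x09,0x02] = c4 c4 e2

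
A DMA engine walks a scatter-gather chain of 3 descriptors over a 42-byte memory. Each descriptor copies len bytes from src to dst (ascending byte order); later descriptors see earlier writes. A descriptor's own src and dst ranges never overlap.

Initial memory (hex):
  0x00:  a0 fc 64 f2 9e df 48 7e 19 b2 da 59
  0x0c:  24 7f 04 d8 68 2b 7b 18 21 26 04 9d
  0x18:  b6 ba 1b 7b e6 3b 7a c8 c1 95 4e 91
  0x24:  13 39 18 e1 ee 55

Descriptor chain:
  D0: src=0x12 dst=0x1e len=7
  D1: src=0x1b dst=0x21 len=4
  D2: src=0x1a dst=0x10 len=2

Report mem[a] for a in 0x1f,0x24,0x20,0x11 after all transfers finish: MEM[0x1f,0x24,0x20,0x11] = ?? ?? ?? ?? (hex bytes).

#0 dst[0x1e+7] := {0x7b,0x18,0x21,0x26,0x04,0x9d,0xb6}
#1 dst[0x21+4] := {0x7b,0xe6,0x3b,0x7b}
#2 dst[0x10+2] := {0x1b,0x7b}
query mem[0x1f]=0x18, mem[0x24]=0x7b, mem[0x20]=0x21, mem[0x11]=0x7b

MEM[0x1f,0x24,0x20,0x11] = 18 7b 21 7b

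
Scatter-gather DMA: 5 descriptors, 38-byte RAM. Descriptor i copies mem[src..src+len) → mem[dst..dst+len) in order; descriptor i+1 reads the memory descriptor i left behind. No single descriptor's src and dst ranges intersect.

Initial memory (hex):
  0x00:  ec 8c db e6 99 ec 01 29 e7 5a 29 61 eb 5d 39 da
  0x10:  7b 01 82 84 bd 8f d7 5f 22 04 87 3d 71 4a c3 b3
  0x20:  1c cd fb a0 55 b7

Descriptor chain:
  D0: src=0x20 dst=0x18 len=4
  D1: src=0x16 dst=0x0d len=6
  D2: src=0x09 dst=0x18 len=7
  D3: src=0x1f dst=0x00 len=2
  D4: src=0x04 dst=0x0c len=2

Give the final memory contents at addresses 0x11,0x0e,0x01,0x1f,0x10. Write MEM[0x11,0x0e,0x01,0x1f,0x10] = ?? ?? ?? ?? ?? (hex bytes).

MEM[0x11,0x0e,0x01,0x1f,0x10] = fb 5f 1c b3 cd

[0] 0x20->0x18 len=4 : 1c cd fb a0
[1] 0x16->0x0d len=6 : d7 5f 1c cd fb a0
[2] 0x09->0x18 len=7 : 5a 29 61 eb d7 5f 1c
[3] 0x1f->0x00 len=2 : b3 1c
[4] 0x04->0x0c len=2 : 99 ec
query mem[0x11]=0xfb, mem[0x0e]=0x5f, mem[0x01]=0x1c, mem[0x1f]=0xb3, mem[0x10]=0xcd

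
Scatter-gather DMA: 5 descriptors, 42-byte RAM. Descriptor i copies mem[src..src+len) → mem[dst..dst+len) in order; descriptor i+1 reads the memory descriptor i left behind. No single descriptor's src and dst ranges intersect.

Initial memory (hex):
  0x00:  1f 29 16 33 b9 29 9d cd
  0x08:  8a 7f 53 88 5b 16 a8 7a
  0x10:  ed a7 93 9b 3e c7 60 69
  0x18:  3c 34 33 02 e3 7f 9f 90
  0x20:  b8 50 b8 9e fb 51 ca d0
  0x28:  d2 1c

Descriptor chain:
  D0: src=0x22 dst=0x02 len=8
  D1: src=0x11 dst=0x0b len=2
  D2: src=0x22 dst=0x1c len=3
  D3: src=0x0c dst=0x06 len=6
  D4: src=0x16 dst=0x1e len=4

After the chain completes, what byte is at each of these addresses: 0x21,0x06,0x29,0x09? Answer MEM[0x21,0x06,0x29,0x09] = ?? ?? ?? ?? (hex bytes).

MEM[0x21,0x06,0x29,0x09] = 34 93 1c 7a

  after D0: wrote 8B at 0x02 = b89efb51cad0d21c
  after D1: wrote 2B at 0x0b = a793
  after D2: wrote 3B at 0x1c = b89efb
  after D3: wrote 6B at 0x06 = 9316a87aeda7
  after D4: wrote 4B at 0x1e = 60693c34
query mem[0x21]=0x34, mem[0x06]=0x93, mem[0x29]=0x1c, mem[0x09]=0x7a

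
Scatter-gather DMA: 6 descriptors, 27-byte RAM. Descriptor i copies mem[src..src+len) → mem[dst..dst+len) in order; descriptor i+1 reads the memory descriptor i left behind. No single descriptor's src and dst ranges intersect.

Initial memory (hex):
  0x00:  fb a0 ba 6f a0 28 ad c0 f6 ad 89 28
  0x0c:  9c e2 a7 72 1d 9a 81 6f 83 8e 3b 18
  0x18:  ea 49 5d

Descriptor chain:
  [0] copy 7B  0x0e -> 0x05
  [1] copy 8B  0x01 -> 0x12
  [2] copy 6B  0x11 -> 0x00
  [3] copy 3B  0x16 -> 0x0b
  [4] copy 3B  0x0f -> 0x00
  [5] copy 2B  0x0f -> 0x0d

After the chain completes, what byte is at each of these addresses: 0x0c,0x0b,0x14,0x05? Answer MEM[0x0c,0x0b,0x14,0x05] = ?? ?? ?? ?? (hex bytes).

#0 dst[0x05+7] := {0xa7,0x72,0x1d,0x9a,0x81,0x6f,0x83}
#1 dst[0x12+8] := {0xa0,0xba,0x6f,0xa0,0xa7,0x72,0x1d,0x9a}
#2 dst[0x00+6] := {0x9a,0xa0,0xba,0x6f,0xa0,0xa7}
#3 dst[0x0b+3] := {0xa7,0x72,0x1d}
#4 dst[0x00+3] := {0x72,0x1d,0x9a}
#5 dst[0x0d+2] := {0x72,0x1d}
query mem[0x0c]=0x72, mem[0x0b]=0xa7, mem[0x14]=0x6f, mem[0x05]=0xa7

MEM[0x0c,0x0b,0x14,0x05] = 72 a7 6f a7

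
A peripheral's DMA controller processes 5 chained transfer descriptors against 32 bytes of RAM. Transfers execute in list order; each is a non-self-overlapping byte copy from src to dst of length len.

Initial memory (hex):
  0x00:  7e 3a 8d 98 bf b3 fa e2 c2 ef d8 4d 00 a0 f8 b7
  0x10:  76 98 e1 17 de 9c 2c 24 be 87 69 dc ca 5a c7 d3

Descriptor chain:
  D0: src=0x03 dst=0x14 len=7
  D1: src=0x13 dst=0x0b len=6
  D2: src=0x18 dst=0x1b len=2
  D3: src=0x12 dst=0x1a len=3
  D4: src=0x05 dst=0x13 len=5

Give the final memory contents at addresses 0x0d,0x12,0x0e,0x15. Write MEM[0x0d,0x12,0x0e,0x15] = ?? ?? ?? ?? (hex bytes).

MEM[0x0d,0x12,0x0e,0x15] = bf e1 b3 e2

[0] 0x03->0x14 len=7 : 98 bf b3 fa e2 c2 ef
[1] 0x13->0x0b len=6 : 17 98 bf b3 fa e2
[2] 0x18->0x1b len=2 : e2 c2
[3] 0x12->0x1a len=3 : e1 17 98
[4] 0x05->0x13 len=5 : b3 fa e2 c2 ef
query mem[0x0d]=0xbf, mem[0x12]=0xe1, mem[0x0e]=0xb3, mem[0x15]=0xe2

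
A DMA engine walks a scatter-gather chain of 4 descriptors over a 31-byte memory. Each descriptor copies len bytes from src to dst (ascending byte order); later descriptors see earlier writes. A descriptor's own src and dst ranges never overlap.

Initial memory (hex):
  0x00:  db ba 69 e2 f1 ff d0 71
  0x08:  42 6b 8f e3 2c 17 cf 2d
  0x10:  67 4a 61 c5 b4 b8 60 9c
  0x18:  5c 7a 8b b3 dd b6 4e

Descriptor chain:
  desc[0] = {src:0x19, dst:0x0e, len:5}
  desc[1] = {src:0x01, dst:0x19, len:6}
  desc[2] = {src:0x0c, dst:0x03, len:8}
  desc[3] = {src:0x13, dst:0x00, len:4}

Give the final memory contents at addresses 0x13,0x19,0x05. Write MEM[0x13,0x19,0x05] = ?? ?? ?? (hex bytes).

D0: mem[0x0e..0x12] <- [7a 8b b3 dd b6]
D1: mem[0x19..0x1e] <- [ba 69 e2 f1 ff d0]
D2: mem[0x03..0x0a] <- [2c 17 7a 8b b3 dd b6 c5]
D3: mem[0x00..0x03] <- [c5 b4 b8 60]
query mem[0x13]=0xc5, mem[0x19]=0xba, mem[0x05]=0x7a

MEM[0x13,0x19,0x05] = c5 ba 7a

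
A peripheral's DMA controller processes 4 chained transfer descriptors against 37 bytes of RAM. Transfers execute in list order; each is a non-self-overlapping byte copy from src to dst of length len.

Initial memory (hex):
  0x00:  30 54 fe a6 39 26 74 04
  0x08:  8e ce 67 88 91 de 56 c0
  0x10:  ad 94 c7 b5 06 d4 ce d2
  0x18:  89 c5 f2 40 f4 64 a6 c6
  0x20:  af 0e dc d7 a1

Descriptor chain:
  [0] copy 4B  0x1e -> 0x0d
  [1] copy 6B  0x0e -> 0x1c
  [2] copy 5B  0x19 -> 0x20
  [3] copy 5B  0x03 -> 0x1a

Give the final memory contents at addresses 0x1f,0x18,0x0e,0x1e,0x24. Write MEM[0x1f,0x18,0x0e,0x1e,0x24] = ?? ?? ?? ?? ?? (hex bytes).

#0 dst[0x0d+4] := {0xa6,0xc6,0xaf,0x0e}
#1 dst[0x1c+6] := {0xc6,0xaf,0x0e,0x94,0xc7,0xb5}
#2 dst[0x20+5] := {0xc5,0xf2,0x40,0xc6,0xaf}
#3 dst[0x1a+5] := {0xa6,0x39,0x26,0x74,0x04}
query mem[0x1f]=0x94, mem[0x18]=0x89, mem[0x0e]=0xc6, mem[0x1e]=0x04, mem[0x24]=0xaf

MEM[0x1f,0x18,0x0e,0x1e,0x24] = 94 89 c6 04 af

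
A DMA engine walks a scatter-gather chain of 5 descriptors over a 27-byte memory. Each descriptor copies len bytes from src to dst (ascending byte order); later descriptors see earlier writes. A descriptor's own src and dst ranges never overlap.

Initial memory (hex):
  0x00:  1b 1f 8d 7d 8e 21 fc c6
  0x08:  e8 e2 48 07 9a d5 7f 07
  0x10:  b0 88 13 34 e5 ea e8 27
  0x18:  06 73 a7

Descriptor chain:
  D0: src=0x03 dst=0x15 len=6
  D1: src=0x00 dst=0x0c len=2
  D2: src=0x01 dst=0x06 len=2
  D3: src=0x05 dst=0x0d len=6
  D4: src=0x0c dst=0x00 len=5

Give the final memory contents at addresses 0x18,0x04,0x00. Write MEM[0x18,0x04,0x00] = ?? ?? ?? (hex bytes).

D0: mem[0x15..0x1a] <- [7d 8e 21 fc c6 e8]
D1: mem[0x0c..0x0d] <- [1b 1f]
D2: mem[0x06..0x07] <- [1f 8d]
D3: mem[0x0d..0x12] <- [21 1f 8d e8 e2 48]
D4: mem[0x00..0x04] <- [1b 21 1f 8d e8]
query mem[0x18]=0xfc, mem[0x04]=0xe8, mem[0x00]=0x1b

MEM[0x18,0x04,0x00] = fc e8 1b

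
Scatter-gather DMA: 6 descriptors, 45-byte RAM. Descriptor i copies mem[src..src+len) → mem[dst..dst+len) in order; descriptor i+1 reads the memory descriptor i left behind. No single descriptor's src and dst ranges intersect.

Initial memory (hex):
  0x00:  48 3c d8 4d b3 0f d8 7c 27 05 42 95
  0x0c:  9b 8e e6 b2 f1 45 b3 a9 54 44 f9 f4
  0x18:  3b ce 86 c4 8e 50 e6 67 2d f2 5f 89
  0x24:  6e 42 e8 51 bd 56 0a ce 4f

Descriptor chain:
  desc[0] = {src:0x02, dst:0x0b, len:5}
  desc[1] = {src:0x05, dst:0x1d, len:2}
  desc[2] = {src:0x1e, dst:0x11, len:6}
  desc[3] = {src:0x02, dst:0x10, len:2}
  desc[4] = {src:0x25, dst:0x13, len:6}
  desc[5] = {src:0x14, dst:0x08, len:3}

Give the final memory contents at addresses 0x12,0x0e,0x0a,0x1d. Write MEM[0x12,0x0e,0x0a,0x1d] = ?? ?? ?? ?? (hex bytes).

MEM[0x12,0x0e,0x0a,0x1d] = 67 0f bd 0f

  after D0: wrote 5B at 0x0b = d84db30fd8
  after D1: wrote 2B at 0x1d = 0fd8
  after D2: wrote 6B at 0x11 = d8672df25f89
  after D3: wrote 2B at 0x10 = d84d
  after D4: wrote 6B at 0x13 = 42e851bd560a
  after D5: wrote 3B at 0x08 = e851bd
query mem[0x12]=0x67, mem[0x0e]=0x0f, mem[0x0a]=0xbd, mem[0x1d]=0x0f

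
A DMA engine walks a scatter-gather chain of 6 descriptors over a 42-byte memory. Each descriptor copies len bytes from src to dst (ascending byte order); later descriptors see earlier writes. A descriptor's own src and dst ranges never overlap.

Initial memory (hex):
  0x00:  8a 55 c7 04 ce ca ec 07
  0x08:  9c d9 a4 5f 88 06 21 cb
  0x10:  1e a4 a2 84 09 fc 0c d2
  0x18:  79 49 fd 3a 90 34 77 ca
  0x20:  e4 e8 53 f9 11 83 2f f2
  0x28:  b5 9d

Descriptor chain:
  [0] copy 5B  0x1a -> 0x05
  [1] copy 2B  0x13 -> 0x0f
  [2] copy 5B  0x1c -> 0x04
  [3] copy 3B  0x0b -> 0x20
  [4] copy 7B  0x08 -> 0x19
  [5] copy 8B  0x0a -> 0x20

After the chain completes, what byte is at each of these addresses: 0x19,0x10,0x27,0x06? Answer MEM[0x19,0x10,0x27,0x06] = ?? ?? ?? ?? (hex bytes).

D0: mem[0x05..0x09] <- [fd 3a 90 34 77]
D1: mem[0x0f..0x10] <- [84 09]
D2: mem[0x04..0x08] <- [90 34 77 ca e4]
D3: mem[0x20..0x22] <- [5f 88 06]
D4: mem[0x19..0x1f] <- [e4 77 a4 5f 88 06 21]
D5: mem[0x20..0x27] <- [a4 5f 88 06 21 84 09 a4]
query mem[0x19]=0xe4, mem[0x10]=0x09, mem[0x27]=0xa4, mem[0x06]=0x77

MEM[0x19,0x10,0x27,0x06] = e4 09 a4 77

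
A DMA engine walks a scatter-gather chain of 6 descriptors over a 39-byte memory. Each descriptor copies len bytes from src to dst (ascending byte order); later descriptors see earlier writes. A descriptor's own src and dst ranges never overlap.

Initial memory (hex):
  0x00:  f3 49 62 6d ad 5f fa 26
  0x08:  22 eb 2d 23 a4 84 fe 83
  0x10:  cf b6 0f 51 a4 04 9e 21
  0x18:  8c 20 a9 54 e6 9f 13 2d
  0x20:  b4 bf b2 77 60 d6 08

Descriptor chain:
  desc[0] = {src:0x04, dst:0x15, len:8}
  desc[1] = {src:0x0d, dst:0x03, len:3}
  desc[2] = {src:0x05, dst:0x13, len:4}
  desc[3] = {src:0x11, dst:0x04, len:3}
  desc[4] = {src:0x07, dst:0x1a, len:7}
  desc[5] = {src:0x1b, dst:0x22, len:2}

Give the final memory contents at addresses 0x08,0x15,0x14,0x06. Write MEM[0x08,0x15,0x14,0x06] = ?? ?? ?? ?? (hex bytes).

  after D0: wrote 8B at 0x15 = ad5ffa2622eb2d23
  after D1: wrote 3B at 0x03 = 84fe83
  after D2: wrote 4B at 0x13 = 83fa2622
  after D3: wrote 3B at 0x04 = b60f83
  after D4: wrote 7B at 0x1a = 2622eb2d23a484
  after D5: wrote 2B at 0x22 = 22eb
query mem[0x08]=0x22, mem[0x15]=0x26, mem[0x14]=0xfa, mem[0x06]=0x83

MEM[0x08,0x15,0x14,0x06] = 22 26 fa 83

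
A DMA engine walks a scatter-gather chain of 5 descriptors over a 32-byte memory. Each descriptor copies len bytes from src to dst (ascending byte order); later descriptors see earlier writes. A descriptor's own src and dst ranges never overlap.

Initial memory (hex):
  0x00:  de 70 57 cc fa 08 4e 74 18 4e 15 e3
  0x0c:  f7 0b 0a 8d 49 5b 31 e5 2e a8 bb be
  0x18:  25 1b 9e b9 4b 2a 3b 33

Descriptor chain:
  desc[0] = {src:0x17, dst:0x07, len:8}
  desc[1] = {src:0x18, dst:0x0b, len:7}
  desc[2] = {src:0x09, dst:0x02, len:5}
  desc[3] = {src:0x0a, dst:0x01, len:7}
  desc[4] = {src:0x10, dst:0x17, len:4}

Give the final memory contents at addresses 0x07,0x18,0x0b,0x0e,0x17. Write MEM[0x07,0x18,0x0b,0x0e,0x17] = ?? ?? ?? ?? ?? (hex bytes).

[0] 0x17->0x07 len=8 : be 25 1b 9e b9 4b 2a 3b
[1] 0x18->0x0b len=7 : 25 1b 9e b9 4b 2a 3b
[2] 0x09->0x02 len=5 : 1b 9e 25 1b 9e
[3] 0x0a->0x01 len=7 : 9e 25 1b 9e b9 4b 2a
[4] 0x10->0x17 len=4 : 2a 3b 31 e5
query mem[0x07]=0x2a, mem[0x18]=0x3b, mem[0x0b]=0x25, mem[0x0e]=0xb9, mem[0x17]=0x2a

MEM[0x07,0x18,0x0b,0x0e,0x17] = 2a 3b 25 b9 2a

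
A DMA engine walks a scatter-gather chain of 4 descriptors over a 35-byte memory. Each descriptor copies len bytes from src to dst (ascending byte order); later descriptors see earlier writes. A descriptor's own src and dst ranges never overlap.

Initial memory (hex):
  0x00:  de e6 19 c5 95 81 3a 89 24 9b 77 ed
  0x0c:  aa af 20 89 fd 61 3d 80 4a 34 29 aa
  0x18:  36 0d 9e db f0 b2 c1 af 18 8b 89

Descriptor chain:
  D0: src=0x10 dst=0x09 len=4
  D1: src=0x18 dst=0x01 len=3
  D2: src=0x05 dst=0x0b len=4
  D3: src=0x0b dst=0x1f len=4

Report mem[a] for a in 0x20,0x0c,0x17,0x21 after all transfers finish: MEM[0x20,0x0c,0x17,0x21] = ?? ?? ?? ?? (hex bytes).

[0] 0x10->0x09 len=4 : fd 61 3d 80
[1] 0x18->0x01 len=3 : 36 0d 9e
[2] 0x05->0x0b len=4 : 81 3a 89 24
[3] 0x0b->0x1f len=4 : 81 3a 89 24
query mem[0x20]=0x3a, mem[0x0c]=0x3a, mem[0x17]=0xaa, mem[0x21]=0x89

MEM[0x20,0x0c,0x17,0x21] = 3a 3a aa 89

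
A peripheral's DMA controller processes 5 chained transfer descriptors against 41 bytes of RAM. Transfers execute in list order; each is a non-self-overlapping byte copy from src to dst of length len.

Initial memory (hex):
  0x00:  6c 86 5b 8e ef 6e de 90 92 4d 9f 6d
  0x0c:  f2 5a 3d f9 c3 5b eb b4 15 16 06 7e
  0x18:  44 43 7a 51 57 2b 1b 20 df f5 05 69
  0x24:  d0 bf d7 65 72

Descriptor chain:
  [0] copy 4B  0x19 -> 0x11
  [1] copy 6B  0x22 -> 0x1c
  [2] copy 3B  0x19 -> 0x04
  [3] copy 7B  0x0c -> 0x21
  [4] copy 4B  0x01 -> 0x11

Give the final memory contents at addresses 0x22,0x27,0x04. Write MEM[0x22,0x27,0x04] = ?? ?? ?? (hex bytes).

MEM[0x22,0x27,0x04] = 5a 7a 43

D0: mem[0x11..0x14] <- [43 7a 51 57]
D1: mem[0x1c..0x21] <- [05 69 d0 bf d7 65]
D2: mem[0x04..0x06] <- [43 7a 51]
D3: mem[0x21..0x27] <- [f2 5a 3d f9 c3 43 7a]
D4: mem[0x11..0x14] <- [86 5b 8e 43]
query mem[0x22]=0x5a, mem[0x27]=0x7a, mem[0x04]=0x43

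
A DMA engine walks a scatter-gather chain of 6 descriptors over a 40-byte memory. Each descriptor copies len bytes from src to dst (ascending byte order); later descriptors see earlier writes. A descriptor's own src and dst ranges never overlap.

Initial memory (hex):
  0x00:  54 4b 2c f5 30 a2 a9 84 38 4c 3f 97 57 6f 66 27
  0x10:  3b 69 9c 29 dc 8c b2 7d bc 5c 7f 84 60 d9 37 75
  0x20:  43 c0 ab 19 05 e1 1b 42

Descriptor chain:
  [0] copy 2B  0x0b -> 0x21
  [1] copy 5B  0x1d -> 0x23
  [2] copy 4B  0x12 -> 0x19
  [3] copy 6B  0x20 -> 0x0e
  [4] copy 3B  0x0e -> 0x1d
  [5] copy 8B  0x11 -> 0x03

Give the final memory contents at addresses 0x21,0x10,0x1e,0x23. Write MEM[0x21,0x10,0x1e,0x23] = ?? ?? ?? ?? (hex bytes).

MEM[0x21,0x10,0x1e,0x23] = 97 57 97 d9

#0 dst[0x21+2] := {0x97,0x57}
#1 dst[0x23+5] := {0xd9,0x37,0x75,0x43,0x97}
#2 dst[0x19+4] := {0x9c,0x29,0xdc,0x8c}
#3 dst[0x0e+6] := {0x43,0x97,0x57,0xd9,0x37,0x75}
#4 dst[0x1d+3] := {0x43,0x97,0x57}
#5 dst[0x03+8] := {0xd9,0x37,0x75,0xdc,0x8c,0xb2,0x7d,0xbc}
query mem[0x21]=0x97, mem[0x10]=0x57, mem[0x1e]=0x97, mem[0x23]=0xd9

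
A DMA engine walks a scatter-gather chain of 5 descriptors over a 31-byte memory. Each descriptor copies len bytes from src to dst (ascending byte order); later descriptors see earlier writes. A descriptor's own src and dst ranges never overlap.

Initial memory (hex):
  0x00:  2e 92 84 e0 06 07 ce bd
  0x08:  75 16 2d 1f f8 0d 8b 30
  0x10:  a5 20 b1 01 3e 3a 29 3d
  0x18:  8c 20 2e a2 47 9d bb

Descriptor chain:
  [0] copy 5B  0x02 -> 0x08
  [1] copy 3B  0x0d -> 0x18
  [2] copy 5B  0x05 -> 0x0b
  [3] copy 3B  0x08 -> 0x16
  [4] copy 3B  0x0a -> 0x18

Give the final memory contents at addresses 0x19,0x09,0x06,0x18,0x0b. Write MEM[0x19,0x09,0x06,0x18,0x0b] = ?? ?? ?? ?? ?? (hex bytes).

MEM[0x19,0x09,0x06,0x18,0x0b] = 07 e0 ce 06 07

  after D0: wrote 5B at 0x08 = 84e00607ce
  after D1: wrote 3B at 0x18 = 0d8b30
  after D2: wrote 5B at 0x0b = 07cebd84e0
  after D3: wrote 3B at 0x16 = 84e006
  after D4: wrote 3B at 0x18 = 0607ce
query mem[0x19]=0x07, mem[0x09]=0xe0, mem[0x06]=0xce, mem[0x18]=0x06, mem[0x0b]=0x07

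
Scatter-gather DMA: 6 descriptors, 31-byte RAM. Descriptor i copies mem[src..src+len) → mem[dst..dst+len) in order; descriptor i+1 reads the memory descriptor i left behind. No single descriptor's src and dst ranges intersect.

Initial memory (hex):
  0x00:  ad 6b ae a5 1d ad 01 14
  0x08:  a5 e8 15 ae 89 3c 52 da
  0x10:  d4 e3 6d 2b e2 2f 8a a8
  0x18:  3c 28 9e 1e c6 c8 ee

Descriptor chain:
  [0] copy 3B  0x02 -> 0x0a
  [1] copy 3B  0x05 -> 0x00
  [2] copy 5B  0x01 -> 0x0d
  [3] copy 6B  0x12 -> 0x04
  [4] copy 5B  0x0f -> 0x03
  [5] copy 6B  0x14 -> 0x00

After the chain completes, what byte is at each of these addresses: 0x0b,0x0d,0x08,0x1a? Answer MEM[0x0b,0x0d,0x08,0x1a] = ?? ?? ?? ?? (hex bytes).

[0] 0x02->0x0a len=3 : ae a5 1d
[1] 0x05->0x00 len=3 : ad 01 14
[2] 0x01->0x0d len=5 : 01 14 a5 1d ad
[3] 0x12->0x04 len=6 : 6d 2b e2 2f 8a a8
[4] 0x0f->0x03 len=5 : a5 1d ad 6d 2b
[5] 0x14->0x00 len=6 : e2 2f 8a a8 3c 28
query mem[0x0b]=0xa5, mem[0x0d]=0x01, mem[0x08]=0x8a, mem[0x1a]=0x9e

MEM[0x0b,0x0d,0x08,0x1a] = a5 01 8a 9e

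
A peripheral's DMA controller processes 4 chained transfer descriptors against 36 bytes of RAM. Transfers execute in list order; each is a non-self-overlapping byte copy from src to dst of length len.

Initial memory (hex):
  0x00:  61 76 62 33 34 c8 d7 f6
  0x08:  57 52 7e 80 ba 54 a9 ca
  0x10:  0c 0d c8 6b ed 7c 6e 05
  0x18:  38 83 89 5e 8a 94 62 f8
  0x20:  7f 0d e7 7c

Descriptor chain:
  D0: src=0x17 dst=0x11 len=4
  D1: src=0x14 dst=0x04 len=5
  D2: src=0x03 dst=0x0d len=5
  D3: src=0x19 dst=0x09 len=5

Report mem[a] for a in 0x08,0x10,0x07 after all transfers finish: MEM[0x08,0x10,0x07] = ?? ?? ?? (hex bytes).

D0: mem[0x11..0x14] <- [05 38 83 89]
D1: mem[0x04..0x08] <- [89 7c 6e 05 38]
D2: mem[0x0d..0x11] <- [33 89 7c 6e 05]
D3: mem[0x09..0x0d] <- [83 89 5e 8a 94]
query mem[0x08]=0x38, mem[0x10]=0x6e, mem[0x07]=0x05

MEM[0x08,0x10,0x07] = 38 6e 05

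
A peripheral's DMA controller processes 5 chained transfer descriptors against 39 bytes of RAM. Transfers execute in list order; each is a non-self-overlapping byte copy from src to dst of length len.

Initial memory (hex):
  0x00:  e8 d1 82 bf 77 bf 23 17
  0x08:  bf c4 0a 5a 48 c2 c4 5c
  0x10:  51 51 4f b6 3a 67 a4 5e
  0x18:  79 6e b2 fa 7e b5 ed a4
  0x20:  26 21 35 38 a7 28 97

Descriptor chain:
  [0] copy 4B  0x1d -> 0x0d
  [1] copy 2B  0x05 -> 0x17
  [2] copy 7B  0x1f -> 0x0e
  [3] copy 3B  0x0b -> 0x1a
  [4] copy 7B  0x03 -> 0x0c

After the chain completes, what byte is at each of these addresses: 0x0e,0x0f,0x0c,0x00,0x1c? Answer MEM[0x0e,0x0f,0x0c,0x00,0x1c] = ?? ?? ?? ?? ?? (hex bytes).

[0] 0x1d->0x0d len=4 : b5 ed a4 26
[1] 0x05->0x17 len=2 : bf 23
[2] 0x1f->0x0e len=7 : a4 26 21 35 38 a7 28
[3] 0x0b->0x1a len=3 : 5a 48 b5
[4] 0x03->0x0c len=7 : bf 77 bf 23 17 bf c4
query mem[0x0e]=0xbf, mem[0x0f]=0x23, mem[0x0c]=0xbf, mem[0x00]=0xe8, mem[0x1c]=0xb5

MEM[0x0e,0x0f,0x0c,0x00,0x1c] = bf 23 bf e8 b5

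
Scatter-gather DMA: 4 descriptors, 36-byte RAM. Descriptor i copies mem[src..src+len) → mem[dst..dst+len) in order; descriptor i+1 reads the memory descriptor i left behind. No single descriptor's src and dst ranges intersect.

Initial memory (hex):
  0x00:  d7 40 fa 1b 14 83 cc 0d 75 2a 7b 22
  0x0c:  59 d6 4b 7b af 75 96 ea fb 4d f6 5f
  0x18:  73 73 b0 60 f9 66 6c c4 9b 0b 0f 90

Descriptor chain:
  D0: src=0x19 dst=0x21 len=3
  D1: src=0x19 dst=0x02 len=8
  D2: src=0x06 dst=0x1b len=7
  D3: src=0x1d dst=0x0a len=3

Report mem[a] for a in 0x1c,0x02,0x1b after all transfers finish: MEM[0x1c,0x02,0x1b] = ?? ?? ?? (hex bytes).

[0] 0x19->0x21 len=3 : 73 b0 60
[1] 0x19->0x02 len=8 : 73 b0 60 f9 66 6c c4 9b
[2] 0x06->0x1b len=7 : 66 6c c4 9b 7b 22 59
[3] 0x1d->0x0a len=3 : c4 9b 7b
query mem[0x1c]=0x6c, mem[0x02]=0x73, mem[0x1b]=0x66

MEM[0x1c,0x02,0x1b] = 6c 73 66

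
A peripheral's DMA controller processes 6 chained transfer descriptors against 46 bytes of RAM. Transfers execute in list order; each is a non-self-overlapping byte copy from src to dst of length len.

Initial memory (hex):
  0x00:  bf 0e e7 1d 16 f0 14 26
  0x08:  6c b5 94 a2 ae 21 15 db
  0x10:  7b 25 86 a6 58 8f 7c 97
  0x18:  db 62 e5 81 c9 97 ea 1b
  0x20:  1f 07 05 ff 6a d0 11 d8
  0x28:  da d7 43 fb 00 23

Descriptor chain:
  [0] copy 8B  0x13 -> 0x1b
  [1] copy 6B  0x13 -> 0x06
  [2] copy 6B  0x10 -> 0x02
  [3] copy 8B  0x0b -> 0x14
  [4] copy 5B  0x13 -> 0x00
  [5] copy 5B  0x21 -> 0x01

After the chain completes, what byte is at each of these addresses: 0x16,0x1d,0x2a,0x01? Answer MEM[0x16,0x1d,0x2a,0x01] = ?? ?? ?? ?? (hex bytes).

MEM[0x16,0x1d,0x2a,0x01] = 21 8f 43 62

[0] 0x13->0x1b len=8 : a6 58 8f 7c 97 db 62 e5
[1] 0x13->0x06 len=6 : a6 58 8f 7c 97 db
[2] 0x10->0x02 len=6 : 7b 25 86 a6 58 8f
[3] 0x0b->0x14 len=8 : db ae 21 15 db 7b 25 86
[4] 0x13->0x00 len=5 : a6 db ae 21 15
[5] 0x21->0x01 len=5 : 62 e5 ff 6a d0
query mem[0x16]=0x21, mem[0x1d]=0x8f, mem[0x2a]=0x43, mem[0x01]=0x62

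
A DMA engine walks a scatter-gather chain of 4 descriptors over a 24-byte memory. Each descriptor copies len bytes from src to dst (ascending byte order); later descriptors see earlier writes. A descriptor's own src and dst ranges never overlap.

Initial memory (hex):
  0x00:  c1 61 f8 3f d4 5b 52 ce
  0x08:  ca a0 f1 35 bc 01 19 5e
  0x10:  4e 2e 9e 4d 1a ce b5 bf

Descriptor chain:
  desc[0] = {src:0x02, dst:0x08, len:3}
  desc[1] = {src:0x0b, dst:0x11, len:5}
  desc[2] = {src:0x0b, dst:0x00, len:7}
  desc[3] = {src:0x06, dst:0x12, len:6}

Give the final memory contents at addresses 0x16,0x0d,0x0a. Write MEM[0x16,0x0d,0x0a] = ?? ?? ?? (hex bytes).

[0] 0x02->0x08 len=3 : f8 3f d4
[1] 0x0b->0x11 len=5 : 35 bc 01 19 5e
[2] 0x0b->0x00 len=7 : 35 bc 01 19 5e 4e 35
[3] 0x06->0x12 len=6 : 35 ce f8 3f d4 35
query mem[0x16]=0xd4, mem[0x0d]=0x01, mem[0x0a]=0xd4

MEM[0x16,0x0d,0x0a] = d4 01 d4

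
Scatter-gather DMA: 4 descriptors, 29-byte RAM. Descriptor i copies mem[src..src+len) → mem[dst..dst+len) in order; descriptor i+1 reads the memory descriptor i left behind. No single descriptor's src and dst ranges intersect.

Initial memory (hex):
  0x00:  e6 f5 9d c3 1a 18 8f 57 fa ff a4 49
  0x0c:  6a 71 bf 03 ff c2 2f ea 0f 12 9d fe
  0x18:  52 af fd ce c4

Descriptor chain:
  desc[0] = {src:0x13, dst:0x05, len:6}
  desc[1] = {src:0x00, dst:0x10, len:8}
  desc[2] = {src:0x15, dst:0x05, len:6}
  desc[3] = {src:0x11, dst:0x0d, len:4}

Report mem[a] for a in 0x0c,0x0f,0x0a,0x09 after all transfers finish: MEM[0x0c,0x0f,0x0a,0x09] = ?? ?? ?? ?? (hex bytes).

MEM[0x0c,0x0f,0x0a,0x09] = 6a c3 fd af

#0 dst[0x05+6] := {0xea,0x0f,0x12,0x9d,0xfe,0x52}
#1 dst[0x10+8] := {0xe6,0xf5,0x9d,0xc3,0x1a,0xea,0x0f,0x12}
#2 dst[0x05+6] := {0xea,0x0f,0x12,0x52,0xaf,0xfd}
#3 dst[0x0d+4] := {0xf5,0x9d,0xc3,0x1a}
query mem[0x0c]=0x6a, mem[0x0f]=0xc3, mem[0x0a]=0xfd, mem[0x09]=0xaf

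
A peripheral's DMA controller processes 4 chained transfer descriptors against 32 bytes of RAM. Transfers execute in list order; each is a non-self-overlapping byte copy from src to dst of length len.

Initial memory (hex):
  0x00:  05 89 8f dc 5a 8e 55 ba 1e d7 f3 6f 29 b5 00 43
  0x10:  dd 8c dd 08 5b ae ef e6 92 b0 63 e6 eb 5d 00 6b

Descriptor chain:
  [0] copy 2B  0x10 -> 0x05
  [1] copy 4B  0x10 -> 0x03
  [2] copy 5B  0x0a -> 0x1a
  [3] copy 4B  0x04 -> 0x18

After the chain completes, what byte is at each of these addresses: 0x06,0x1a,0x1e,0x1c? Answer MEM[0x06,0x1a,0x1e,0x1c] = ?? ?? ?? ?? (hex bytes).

MEM[0x06,0x1a,0x1e,0x1c] = 08 08 00 29

  after D0: wrote 2B at 0x05 = dd8c
  after D1: wrote 4B at 0x03 = dd8cdd08
  after D2: wrote 5B at 0x1a = f36f29b500
  after D3: wrote 4B at 0x18 = 8cdd08ba
query mem[0x06]=0x08, mem[0x1a]=0x08, mem[0x1e]=0x00, mem[0x1c]=0x29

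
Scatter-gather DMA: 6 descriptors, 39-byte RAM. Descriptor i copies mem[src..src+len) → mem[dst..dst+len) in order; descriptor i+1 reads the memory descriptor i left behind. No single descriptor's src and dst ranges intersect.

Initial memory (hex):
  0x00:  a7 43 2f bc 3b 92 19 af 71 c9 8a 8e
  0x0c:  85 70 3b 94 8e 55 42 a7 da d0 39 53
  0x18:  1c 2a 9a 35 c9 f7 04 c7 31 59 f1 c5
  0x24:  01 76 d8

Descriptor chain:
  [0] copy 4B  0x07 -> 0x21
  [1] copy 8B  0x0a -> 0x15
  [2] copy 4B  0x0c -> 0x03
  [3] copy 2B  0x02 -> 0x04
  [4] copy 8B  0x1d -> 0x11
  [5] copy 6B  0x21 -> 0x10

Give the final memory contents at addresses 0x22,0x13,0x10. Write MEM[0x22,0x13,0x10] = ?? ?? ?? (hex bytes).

#0 dst[0x21+4] := {0xaf,0x71,0xc9,0x8a}
#1 dst[0x15+8] := {0x8a,0x8e,0x85,0x70,0x3b,0x94,0x8e,0x55}
#2 dst[0x03+4] := {0x85,0x70,0x3b,0x94}
#3 dst[0x04+2] := {0x2f,0x85}
#4 dst[0x11+8] := {0xf7,0x04,0xc7,0x31,0xaf,0x71,0xc9,0x8a}
#5 dst[0x10+6] := {0xaf,0x71,0xc9,0x8a,0x76,0xd8}
query mem[0x22]=0x71, mem[0x13]=0x8a, mem[0x10]=0xaf

MEM[0x22,0x13,0x10] = 71 8a af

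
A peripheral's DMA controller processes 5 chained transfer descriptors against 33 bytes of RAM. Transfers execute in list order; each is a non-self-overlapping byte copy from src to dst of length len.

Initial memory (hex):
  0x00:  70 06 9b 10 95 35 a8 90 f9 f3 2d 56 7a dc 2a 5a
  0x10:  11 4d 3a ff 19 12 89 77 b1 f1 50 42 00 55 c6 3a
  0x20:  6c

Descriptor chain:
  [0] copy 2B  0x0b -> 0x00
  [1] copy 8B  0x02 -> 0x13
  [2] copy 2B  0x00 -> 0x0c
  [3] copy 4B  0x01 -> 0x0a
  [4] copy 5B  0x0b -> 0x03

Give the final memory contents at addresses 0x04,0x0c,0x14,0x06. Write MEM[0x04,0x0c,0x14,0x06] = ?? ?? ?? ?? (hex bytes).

MEM[0x04,0x0c,0x14,0x06] = 10 10 10 2a

D0: mem[0x00..0x01] <- [56 7a]
D1: mem[0x13..0x1a] <- [9b 10 95 35 a8 90 f9 f3]
D2: mem[0x0c..0x0d] <- [56 7a]
D3: mem[0x0a..0x0d] <- [7a 9b 10 95]
D4: mem[0x03..0x07] <- [9b 10 95 2a 5a]
query mem[0x04]=0x10, mem[0x0c]=0x10, mem[0x14]=0x10, mem[0x06]=0x2a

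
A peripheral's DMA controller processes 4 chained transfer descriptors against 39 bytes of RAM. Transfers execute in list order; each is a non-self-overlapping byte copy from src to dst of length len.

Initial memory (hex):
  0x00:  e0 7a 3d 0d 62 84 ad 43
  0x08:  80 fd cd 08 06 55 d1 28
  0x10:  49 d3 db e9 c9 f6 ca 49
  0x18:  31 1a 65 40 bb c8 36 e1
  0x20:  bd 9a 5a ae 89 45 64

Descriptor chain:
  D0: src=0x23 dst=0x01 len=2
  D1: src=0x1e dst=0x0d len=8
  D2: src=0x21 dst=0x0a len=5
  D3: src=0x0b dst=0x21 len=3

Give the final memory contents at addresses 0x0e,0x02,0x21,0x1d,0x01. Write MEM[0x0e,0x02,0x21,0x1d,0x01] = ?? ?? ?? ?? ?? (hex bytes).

#0 dst[0x01+2] := {0xae,0x89}
#1 dst[0x0d+8] := {0x36,0xe1,0xbd,0x9a,0x5a,0xae,0x89,0x45}
#2 dst[0x0a+5] := {0x9a,0x5a,0xae,0x89,0x45}
#3 dst[0x21+3] := {0x5a,0xae,0x89}
query mem[0x0e]=0x45, mem[0x02]=0x89, mem[0x21]=0x5a, mem[0x1d]=0xc8, mem[0x01]=0xae

MEM[0x0e,0x02,0x21,0x1d,0x01] = 45 89 5a c8 ae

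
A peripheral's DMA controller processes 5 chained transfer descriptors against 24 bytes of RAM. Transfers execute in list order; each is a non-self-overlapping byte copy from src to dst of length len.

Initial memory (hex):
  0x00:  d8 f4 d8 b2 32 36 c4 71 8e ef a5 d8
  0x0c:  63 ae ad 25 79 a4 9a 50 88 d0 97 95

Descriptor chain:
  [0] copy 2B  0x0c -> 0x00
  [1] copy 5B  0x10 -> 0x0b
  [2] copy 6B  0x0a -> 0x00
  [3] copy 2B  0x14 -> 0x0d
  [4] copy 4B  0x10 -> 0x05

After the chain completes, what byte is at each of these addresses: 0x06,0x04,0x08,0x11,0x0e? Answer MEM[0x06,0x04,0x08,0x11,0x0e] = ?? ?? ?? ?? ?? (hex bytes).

#0 dst[0x00+2] := {0x63,0xae}
#1 dst[0x0b+5] := {0x79,0xa4,0x9a,0x50,0x88}
#2 dst[0x00+6] := {0xa5,0x79,0xa4,0x9a,0x50,0x88}
#3 dst[0x0d+2] := {0x88,0xd0}
#4 dst[0x05+4] := {0x79,0xa4,0x9a,0x50}
query mem[0x06]=0xa4, mem[0x04]=0x50, mem[0x08]=0x50, mem[0x11]=0xa4, mem[0x0e]=0xd0

MEM[0x06,0x04,0x08,0x11,0x0e] = a4 50 50 a4 d0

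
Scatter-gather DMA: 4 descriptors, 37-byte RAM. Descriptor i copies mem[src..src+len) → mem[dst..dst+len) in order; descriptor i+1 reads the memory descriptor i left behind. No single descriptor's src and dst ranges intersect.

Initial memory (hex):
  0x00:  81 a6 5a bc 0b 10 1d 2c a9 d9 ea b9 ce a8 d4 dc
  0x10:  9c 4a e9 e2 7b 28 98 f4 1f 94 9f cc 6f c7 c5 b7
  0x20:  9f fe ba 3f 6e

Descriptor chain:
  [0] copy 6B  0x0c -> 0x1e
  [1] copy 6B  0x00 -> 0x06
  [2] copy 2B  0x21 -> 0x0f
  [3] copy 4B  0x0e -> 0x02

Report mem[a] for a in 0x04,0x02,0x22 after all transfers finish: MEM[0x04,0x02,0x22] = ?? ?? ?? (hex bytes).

  after D0: wrote 6B at 0x1e = cea8d4dc9c4a
  after D1: wrote 6B at 0x06 = 81a65abc0b10
  after D2: wrote 2B at 0x0f = dc9c
  after D3: wrote 4B at 0x02 = d4dc9c4a
query mem[0x04]=0x9c, mem[0x02]=0xd4, mem[0x22]=0x9c

MEM[0x04,0x02,0x22] = 9c d4 9c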